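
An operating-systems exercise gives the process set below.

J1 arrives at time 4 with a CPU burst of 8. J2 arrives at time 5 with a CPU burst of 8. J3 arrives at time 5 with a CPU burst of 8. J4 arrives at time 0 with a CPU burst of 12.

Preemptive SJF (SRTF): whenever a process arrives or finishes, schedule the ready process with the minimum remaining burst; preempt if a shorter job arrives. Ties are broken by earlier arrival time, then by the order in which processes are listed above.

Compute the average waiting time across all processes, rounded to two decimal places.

11.50

Gantt: | J4 0-12 | J1 12-20 | J2 20-28 | J3 28-36 |
Completion: J1=20  J2=28  J3=36  J4=12
Turnaround (C−A): J1=16  J2=23  J3=31  J4=12
Waiting times: J1=8, J2=15, J3=23, J4=0
Average waiting = (8+15+23+0) / 4 = 46/4 = 11.50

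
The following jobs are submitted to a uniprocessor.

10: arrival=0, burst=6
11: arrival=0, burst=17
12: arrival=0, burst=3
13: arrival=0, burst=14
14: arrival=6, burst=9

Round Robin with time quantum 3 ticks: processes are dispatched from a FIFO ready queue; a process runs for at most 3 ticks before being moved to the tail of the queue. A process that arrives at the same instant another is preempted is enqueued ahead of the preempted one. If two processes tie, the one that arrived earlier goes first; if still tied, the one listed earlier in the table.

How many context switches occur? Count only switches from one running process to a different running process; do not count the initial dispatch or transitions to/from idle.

Timeline: | 10 0-3 | 11 3-6 | 12 6-9 | 13 9-12 | 10 12-15 | 14 15-18 | 11 18-21 | 13 21-24 | 14 24-27 | 11 27-30 | 13 30-33 | 14 33-36 | 11 36-39 | 13 39-42 | 11 42-45 | 13 45-47 | 11 47-49 |
Completion: 10=15  11=49  12=9  13=47  14=36
Turnaround (C−A): 10=15  11=49  12=9  13=47  14=30

16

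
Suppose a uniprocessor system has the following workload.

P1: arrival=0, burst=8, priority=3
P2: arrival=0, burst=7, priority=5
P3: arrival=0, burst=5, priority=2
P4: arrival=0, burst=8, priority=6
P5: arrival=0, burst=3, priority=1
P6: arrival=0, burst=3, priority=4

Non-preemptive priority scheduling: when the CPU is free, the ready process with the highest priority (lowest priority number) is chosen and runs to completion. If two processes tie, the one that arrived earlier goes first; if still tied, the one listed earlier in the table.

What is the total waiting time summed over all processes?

Schedule: | P5 0-3 | P3 3-8 | P1 8-16 | P6 16-19 | P2 19-26 | P4 26-34 |
Completion: P1=16  P2=26  P3=8  P4=34  P5=3  P6=19
Turnaround (C−A): P1=16  P2=26  P3=8  P4=34  P5=3  P6=19
Waiting = turnaround − burst: P1=8, P2=19, P3=3, P4=26, P5=0, P6=16
Total waiting = 8 + 19 + 3 + 26 + 0 + 16 = 72

72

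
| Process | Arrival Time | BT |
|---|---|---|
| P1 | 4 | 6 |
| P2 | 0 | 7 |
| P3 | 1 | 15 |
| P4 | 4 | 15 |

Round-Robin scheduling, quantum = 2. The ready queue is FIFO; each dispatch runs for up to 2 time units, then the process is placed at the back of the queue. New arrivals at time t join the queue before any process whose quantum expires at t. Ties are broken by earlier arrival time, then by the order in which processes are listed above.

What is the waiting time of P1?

Schedule: | P2 0-2 | P3 2-4 | P2 4-6 | P1 6-8 | P4 8-10 | P3 10-12 | P2 12-14 | P1 14-16 | P4 16-18 | P3 18-20 | P2 20-21 | P1 21-23 | P4 23-25 | P3 25-27 | P4 27-29 | P3 29-31 | P4 31-33 | P3 33-35 | P4 35-37 | P3 37-39 | P4 39-41 | P3 41-42 | P4 42-43 |
Completion: P1=23  P2=21  P3=42  P4=43
Turnaround (C−A): P1=19  P2=21  P3=41  P4=39
Waiting(P1) = turnaround − burst = 19 − 6 = 13

13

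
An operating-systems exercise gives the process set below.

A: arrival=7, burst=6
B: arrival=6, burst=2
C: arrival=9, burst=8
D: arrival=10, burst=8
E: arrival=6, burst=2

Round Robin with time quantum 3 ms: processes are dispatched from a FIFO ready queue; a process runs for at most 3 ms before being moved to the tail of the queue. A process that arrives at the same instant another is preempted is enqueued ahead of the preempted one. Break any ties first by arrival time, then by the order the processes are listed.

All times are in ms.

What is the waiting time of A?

Gantt: | idle 0-6 | B 6-8 | E 8-10 | A 10-13 | C 13-16 | D 16-19 | A 19-22 | C 22-25 | D 25-28 | C 28-30 | D 30-32 |
Completion: A=22  B=8  C=30  D=32  E=10
Turnaround (C−A): A=15  B=2  C=21  D=22  E=4
Waiting(A) = turnaround − burst = 15 − 6 = 9

9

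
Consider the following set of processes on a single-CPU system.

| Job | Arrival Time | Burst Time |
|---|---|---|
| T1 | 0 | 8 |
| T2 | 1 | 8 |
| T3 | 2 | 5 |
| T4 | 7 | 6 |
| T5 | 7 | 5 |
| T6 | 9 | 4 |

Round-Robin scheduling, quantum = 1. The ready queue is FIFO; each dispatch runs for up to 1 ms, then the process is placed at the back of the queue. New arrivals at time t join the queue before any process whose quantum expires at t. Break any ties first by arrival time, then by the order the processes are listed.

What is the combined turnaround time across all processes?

166

Schedule: | T1 0-1 | T2 1-2 | T1 2-3 | T3 3-4 | T2 4-5 | T1 5-6 | T3 6-7 | T2 7-8 | T1 8-9 | T4 9-10 | T5 10-11 | T3 11-12 | T2 12-13 | T6 13-14 | T1 14-15 | T4 15-16 | T5 16-17 | T3 17-18 | T2 18-19 | T6 19-20 | T1 20-21 | T4 21-22 | T5 22-23 | T3 23-24 | T2 24-25 | T6 25-26 | T1 26-27 | T4 27-28 | T5 28-29 | T2 29-30 | T6 30-31 | T1 31-32 | T4 32-33 | T5 33-34 | T2 34-35 | T4 35-36 |
Completion: T1=32  T2=35  T3=24  T4=36  T5=34  T6=31
Turnaround (C−A): T1=32  T2=34  T3=22  T4=29  T5=27  T6=22
Turnaround = completion − arrival: T1=32, T2=34, T3=22, T4=29, T5=27, T6=22
Total turnaround = 32 + 34 + 22 + 29 + 27 + 22 = 166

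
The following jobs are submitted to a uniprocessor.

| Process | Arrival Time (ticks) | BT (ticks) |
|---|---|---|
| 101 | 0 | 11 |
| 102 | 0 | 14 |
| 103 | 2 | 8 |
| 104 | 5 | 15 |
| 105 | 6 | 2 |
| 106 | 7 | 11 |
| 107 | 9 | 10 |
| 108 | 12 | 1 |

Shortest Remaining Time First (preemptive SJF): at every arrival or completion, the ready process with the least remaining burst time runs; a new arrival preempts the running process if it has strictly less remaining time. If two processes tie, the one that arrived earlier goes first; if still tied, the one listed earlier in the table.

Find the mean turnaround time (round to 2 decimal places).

27.25

Timeline: | 101 0-2 | 103 2-6 | 105 6-8 | 103 8-12 | 108 12-13 | 101 13-22 | 107 22-32 | 106 32-43 | 102 43-57 | 104 57-72 |
Completion: 101=22  102=57  103=12  104=72  105=8  106=43  107=32  108=13
Turnaround (C−A): 101=22  102=57  103=10  104=67  105=2  106=36  107=23  108=1
Turnaround times: 101=22, 102=57, 103=10, 104=67, 105=2, 106=36, 107=23, 108=1
Average turnaround = (22+57+10+67+2+36+23+1) / 8 = 218/8 = 27.25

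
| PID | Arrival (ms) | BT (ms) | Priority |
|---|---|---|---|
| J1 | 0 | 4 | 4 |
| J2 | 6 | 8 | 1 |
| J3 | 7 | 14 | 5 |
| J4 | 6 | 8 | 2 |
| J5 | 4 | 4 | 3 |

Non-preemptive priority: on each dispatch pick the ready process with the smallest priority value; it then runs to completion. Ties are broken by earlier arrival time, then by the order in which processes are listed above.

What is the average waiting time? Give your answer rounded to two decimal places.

Schedule: | J1 0-4 | J5 4-8 | J2 8-16 | J4 16-24 | J3 24-38 |
Completion: J1=4  J2=16  J3=38  J4=24  J5=8
Waiting times: J1=0, J2=2, J3=17, J4=10, J5=0
Average waiting = (0+2+17+10+0) / 5 = 29/5 = 5.80

5.80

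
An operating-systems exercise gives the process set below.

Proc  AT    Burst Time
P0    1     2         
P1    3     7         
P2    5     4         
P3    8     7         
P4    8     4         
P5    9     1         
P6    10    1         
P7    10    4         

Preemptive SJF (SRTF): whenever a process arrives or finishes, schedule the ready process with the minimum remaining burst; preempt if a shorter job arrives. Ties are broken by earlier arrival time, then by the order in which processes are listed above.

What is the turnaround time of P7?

9

Timeline: | idle 0-1 | P0 1-3 | P1 3-5 | P2 5-9 | P5 9-10 | P6 10-11 | P4 11-15 | P7 15-19 | P1 19-24 | P3 24-31 |
Completion: P0=3  P1=24  P2=9  P3=31  P4=15  P5=10  P6=11  P7=19
Turnaround(P7) = completion − arrival = 19 − 10 = 9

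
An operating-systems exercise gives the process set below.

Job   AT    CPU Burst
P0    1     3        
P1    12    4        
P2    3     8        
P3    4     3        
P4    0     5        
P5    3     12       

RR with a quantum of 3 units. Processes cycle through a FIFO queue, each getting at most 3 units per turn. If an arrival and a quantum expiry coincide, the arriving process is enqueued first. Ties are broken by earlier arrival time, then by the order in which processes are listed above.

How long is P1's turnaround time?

Timeline: | P4 0-3 | P0 3-6 | P2 6-9 | P5 9-12 | P4 12-14 | P3 14-17 | P2 17-20 | P1 20-23 | P5 23-26 | P2 26-28 | P1 28-29 | P5 29-35 |
Completion: P0=6  P1=29  P2=28  P3=17  P4=14  P5=35
Turnaround (C−A): P0=5  P1=17  P2=25  P3=13  P4=14  P5=32
Turnaround(P1) = completion − arrival = 29 − 12 = 17

17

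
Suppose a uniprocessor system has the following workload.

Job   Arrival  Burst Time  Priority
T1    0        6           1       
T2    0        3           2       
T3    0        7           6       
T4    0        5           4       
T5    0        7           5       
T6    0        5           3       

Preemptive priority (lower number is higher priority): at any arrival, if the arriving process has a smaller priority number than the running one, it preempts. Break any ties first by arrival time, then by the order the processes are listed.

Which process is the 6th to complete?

Gantt: | T1 0-6 | T2 6-9 | T6 9-14 | T4 14-19 | T5 19-26 | T3 26-33 |
Completion: T1=6  T2=9  T3=33  T4=19  T5=26  T6=14
Turnaround (C−A): T1=6  T2=9  T3=33  T4=19  T5=26  T6=14
Finish order: T1 → T2 → T6 → T4 → T5 → T3

T3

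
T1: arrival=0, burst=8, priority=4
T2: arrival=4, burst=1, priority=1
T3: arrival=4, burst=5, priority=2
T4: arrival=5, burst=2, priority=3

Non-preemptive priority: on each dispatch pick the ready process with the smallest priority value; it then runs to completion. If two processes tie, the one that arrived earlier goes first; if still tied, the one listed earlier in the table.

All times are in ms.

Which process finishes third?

Schedule: | T1 0-8 | T2 8-9 | T3 9-14 | T4 14-16 |
Completion: T1=8  T2=9  T3=14  T4=16
Finish order: T1 → T2 → T3 → T4

T3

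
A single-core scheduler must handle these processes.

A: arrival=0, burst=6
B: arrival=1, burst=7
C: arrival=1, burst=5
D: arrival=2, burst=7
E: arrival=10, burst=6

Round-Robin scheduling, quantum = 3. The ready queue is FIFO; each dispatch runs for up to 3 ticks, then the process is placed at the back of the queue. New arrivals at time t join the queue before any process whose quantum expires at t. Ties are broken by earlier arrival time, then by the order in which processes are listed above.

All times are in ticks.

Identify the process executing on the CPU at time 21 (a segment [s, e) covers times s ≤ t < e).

E

Gantt: | A 0-3 | B 3-6 | C 6-9 | D 9-12 | A 12-15 | B 15-18 | C 18-20 | E 20-23 | D 23-26 | B 26-27 | E 27-30 | D 30-31 |
Completion: A=15  B=27  C=20  D=31  E=30
Turnaround (C−A): A=15  B=26  C=19  D=29  E=20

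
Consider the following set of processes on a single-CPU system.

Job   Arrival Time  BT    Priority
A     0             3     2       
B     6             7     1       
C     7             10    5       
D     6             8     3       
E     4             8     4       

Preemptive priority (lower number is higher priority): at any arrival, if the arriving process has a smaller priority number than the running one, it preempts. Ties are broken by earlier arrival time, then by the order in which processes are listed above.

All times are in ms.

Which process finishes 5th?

C

Gantt: | A 0-3 | idle 3-4 | E 4-6 | B 6-13 | D 13-21 | E 21-27 | C 27-37 |
Completion: A=3  B=13  C=37  D=21  E=27
Turnaround (C−A): A=3  B=7  C=30  D=15  E=23
Finish order: A → B → D → E → C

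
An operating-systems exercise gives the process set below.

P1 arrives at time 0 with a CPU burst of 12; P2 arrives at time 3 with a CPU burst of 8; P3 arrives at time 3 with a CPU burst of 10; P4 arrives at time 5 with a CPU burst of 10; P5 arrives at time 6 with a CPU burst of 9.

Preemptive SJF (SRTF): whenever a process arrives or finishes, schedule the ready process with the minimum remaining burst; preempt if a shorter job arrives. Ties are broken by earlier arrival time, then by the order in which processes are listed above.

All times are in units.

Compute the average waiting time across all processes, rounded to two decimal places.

16.40

Timeline: | P1 0-3 | P2 3-11 | P1 11-20 | P5 20-29 | P3 29-39 | P4 39-49 |
Completion: P1=20  P2=11  P3=39  P4=49  P5=29
Waiting times: P1=8, P2=0, P3=26, P4=34, P5=14
Average waiting = (8+0+26+34+14) / 5 = 82/5 = 16.40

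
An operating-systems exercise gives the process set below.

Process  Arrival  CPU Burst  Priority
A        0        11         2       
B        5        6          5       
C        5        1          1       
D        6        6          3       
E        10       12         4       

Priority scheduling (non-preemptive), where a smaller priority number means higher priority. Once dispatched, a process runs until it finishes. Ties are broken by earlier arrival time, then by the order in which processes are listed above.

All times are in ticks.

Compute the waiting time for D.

6

Gantt: | A 0-11 | C 11-12 | D 12-18 | E 18-30 | B 30-36 |
Completion: A=11  B=36  C=12  D=18  E=30
Turnaround (C−A): A=11  B=31  C=7  D=12  E=20
Waiting(D) = turnaround − burst = 12 − 6 = 6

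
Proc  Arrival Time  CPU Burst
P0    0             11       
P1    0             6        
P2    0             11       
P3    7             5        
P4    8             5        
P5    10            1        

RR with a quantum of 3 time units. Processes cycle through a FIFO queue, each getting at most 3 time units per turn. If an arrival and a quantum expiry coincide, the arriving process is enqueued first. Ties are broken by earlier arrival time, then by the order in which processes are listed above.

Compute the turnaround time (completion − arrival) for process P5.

15

Timeline: | P0 0-3 | P1 3-6 | P2 6-9 | P0 9-12 | P1 12-15 | P3 15-18 | P4 18-21 | P2 21-24 | P5 24-25 | P0 25-28 | P3 28-30 | P4 30-32 | P2 32-35 | P0 35-37 | P2 37-39 |
Completion: P0=37  P1=15  P2=39  P3=30  P4=32  P5=25
Turnaround (C−A): P0=37  P1=15  P2=39  P3=23  P4=24  P5=15
Turnaround(P5) = completion − arrival = 25 − 10 = 15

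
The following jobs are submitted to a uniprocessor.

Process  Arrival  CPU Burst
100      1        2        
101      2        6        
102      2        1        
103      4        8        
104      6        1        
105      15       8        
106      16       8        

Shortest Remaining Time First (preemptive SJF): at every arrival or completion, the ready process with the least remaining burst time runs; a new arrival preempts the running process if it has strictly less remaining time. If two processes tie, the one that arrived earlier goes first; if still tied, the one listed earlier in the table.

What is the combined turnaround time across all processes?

Schedule: | idle 0-1 | 100 1-3 | 102 3-4 | 101 4-6 | 104 6-7 | 101 7-11 | 103 11-19 | 105 19-27 | 106 27-35 |
Completion: 100=3  101=11  102=4  103=19  104=7  105=27  106=35
Turnaround (C−A): 100=2  101=9  102=2  103=15  104=1  105=12  106=19
Turnaround = completion − arrival: 100=2, 101=9, 102=2, 103=15, 104=1, 105=12, 106=19
Total turnaround = 2 + 9 + 2 + 15 + 1 + 12 + 19 = 60

60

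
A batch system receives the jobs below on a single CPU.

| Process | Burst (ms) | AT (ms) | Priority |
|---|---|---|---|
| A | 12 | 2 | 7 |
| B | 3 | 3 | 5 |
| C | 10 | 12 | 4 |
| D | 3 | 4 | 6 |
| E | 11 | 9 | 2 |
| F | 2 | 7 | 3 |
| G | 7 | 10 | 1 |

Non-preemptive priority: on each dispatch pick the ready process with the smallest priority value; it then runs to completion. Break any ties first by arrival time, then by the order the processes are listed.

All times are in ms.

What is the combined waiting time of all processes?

Schedule: | idle 0-2 | A 2-14 | G 14-21 | E 21-32 | F 32-34 | C 34-44 | B 44-47 | D 47-50 |
Completion: A=14  B=47  C=44  D=50  E=32  F=34  G=21
Turnaround (C−A): A=12  B=44  C=32  D=46  E=23  F=27  G=11
Waiting = turnaround − burst: A=0, B=41, C=22, D=43, E=12, F=25, G=4
Total waiting = 0 + 41 + 22 + 43 + 12 + 25 + 4 = 147

147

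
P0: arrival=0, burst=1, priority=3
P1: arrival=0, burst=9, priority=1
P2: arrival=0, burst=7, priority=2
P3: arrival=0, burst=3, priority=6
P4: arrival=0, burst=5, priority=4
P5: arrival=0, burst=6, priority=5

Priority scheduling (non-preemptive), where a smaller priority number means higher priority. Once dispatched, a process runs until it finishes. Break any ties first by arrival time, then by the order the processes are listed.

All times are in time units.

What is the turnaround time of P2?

16

Gantt: | P1 0-9 | P2 9-16 | P0 16-17 | P4 17-22 | P5 22-28 | P3 28-31 |
Completion: P0=17  P1=9  P2=16  P3=31  P4=22  P5=28
Turnaround (C−A): P0=17  P1=9  P2=16  P3=31  P4=22  P5=28
Turnaround(P2) = completion − arrival = 16 − 0 = 16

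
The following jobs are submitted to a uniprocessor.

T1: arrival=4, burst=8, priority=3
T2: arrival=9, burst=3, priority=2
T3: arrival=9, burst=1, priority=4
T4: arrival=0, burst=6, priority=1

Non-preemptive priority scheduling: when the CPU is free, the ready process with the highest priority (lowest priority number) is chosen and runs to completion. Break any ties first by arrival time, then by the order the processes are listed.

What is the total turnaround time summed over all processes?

33

Timeline: | T4 0-6 | T1 6-14 | T2 14-17 | T3 17-18 |
Completion: T1=14  T2=17  T3=18  T4=6
Turnaround (C−A): T1=10  T2=8  T3=9  T4=6
Turnaround = completion − arrival: T1=10, T2=8, T3=9, T4=6
Total turnaround = 10 + 8 + 9 + 6 = 33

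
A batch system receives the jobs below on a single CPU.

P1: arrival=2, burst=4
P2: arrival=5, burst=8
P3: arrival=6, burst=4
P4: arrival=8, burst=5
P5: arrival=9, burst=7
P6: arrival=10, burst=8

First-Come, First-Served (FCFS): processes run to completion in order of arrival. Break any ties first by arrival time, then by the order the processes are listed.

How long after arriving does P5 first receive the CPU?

14

Timeline: | idle 0-2 | P1 2-6 | P2 6-14 | P3 14-18 | P4 18-23 | P5 23-30 | P6 30-38 |
Completion: P1=6  P2=14  P3=18  P4=23  P5=30  P6=38
Response(P5) = first start − arrival = 23 − 9 = 14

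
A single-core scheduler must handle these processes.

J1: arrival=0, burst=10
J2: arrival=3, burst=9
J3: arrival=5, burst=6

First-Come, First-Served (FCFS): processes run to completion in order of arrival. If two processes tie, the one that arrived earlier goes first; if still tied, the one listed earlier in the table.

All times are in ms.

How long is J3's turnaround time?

20

Timeline: | J1 0-10 | J2 10-19 | J3 19-25 |
Completion: J1=10  J2=19  J3=25
Turnaround (C−A): J1=10  J2=16  J3=20
Turnaround(J3) = completion − arrival = 25 − 5 = 20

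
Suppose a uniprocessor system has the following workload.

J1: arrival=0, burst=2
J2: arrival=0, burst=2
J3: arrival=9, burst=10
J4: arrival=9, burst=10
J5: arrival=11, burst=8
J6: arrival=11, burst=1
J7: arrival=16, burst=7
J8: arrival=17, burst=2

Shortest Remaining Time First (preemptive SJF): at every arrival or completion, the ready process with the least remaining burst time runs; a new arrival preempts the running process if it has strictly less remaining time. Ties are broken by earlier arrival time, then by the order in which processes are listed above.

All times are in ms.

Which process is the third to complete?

Timeline: | J1 0-2 | J2 2-4 | idle 4-9 | J3 9-11 | J6 11-12 | J3 12-17 | J8 17-19 | J3 19-22 | J7 22-29 | J5 29-37 | J4 37-47 |
Completion: J1=2  J2=4  J3=22  J4=47  J5=37  J6=12  J7=29  J8=19
Finish order: J1 → J2 → J6 → J8 → J3 → J7 → J5 → J4

J6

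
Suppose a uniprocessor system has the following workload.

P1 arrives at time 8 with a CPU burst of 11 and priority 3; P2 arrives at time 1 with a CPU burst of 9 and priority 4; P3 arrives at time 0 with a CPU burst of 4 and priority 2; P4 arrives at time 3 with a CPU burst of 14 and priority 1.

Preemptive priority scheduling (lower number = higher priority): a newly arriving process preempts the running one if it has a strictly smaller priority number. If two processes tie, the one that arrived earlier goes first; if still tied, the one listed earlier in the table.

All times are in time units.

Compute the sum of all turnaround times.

Timeline: | P3 0-3 | P4 3-17 | P3 17-18 | P1 18-29 | P2 29-38 |
Completion: P1=29  P2=38  P3=18  P4=17
Turnaround (C−A): P1=21  P2=37  P3=18  P4=14
Turnaround = completion − arrival: P1=21, P2=37, P3=18, P4=14
Total turnaround = 21 + 37 + 18 + 14 = 90

90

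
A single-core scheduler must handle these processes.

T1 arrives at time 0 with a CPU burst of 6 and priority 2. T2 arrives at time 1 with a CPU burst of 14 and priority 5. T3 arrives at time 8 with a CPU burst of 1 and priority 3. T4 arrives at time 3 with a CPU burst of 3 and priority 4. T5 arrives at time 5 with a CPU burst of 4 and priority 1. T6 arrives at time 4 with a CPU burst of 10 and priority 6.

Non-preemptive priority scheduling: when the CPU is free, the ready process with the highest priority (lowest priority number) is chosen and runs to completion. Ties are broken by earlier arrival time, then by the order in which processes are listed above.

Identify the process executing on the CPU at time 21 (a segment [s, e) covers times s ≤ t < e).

Timeline: | T1 0-6 | T5 6-10 | T3 10-11 | T4 11-14 | T2 14-28 | T6 28-38 |
Completion: T1=6  T2=28  T3=11  T4=14  T5=10  T6=38

T2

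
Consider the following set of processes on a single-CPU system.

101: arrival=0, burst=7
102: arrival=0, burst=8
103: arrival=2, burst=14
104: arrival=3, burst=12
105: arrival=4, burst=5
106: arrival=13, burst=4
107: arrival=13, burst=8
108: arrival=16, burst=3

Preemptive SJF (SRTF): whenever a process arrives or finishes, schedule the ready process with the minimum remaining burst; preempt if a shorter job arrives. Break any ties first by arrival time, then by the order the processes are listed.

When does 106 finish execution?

17

Schedule: | 101 0-7 | 105 7-12 | 102 12-13 | 106 13-17 | 108 17-20 | 102 20-27 | 107 27-35 | 104 35-47 | 103 47-61 |
Completion: 101=7  102=27  103=61  104=47  105=12  106=17  107=35  108=20
Turnaround (C−A): 101=7  102=27  103=59  104=44  105=8  106=4  107=22  108=4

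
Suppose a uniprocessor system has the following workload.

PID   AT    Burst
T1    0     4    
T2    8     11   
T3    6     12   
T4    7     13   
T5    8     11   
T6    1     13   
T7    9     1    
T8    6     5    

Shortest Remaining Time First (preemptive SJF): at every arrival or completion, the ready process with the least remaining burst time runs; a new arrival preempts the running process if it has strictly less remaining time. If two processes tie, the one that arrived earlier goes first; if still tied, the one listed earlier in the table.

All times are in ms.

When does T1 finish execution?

Schedule: | T1 0-4 | T6 4-6 | T8 6-9 | T7 9-10 | T8 10-12 | T6 12-23 | T2 23-34 | T5 34-45 | T3 45-57 | T4 57-70 |
Completion: T1=4  T2=34  T3=57  T4=70  T5=45  T6=23  T7=10  T8=12
Turnaround (C−A): T1=4  T2=26  T3=51  T4=63  T5=37  T6=22  T7=1  T8=6

4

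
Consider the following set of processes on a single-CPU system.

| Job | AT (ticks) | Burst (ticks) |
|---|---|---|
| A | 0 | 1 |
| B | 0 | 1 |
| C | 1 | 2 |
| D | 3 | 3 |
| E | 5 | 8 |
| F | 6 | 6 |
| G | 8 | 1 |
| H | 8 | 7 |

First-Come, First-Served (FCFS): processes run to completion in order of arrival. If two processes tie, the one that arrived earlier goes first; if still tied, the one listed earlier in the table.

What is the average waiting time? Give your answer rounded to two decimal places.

Gantt: | A 0-1 | B 1-2 | C 2-4 | D 4-7 | E 7-15 | F 15-21 | G 21-22 | H 22-29 |
Completion: A=1  B=2  C=4  D=7  E=15  F=21  G=22  H=29
Turnaround (C−A): A=1  B=2  C=3  D=4  E=10  F=15  G=14  H=21
Waiting times: A=0, B=1, C=1, D=1, E=2, F=9, G=13, H=14
Average waiting = (0+1+1+1+2+9+13+14) / 8 = 41/8 = 5.13

5.13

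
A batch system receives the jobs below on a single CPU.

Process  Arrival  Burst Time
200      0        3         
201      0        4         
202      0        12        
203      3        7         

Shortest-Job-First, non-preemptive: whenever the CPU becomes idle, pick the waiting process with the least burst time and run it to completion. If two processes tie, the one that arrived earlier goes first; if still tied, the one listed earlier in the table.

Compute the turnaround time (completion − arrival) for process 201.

Timeline: | 200 0-3 | 201 3-7 | 203 7-14 | 202 14-26 |
Completion: 200=3  201=7  202=26  203=14
Turnaround(201) = completion − arrival = 7 − 0 = 7

7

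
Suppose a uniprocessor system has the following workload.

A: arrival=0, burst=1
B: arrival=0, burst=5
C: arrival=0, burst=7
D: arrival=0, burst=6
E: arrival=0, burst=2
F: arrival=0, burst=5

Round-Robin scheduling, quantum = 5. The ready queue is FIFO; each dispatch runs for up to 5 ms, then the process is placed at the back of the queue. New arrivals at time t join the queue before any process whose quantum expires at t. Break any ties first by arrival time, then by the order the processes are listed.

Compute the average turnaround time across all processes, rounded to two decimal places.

16.50

Timeline: | A 0-1 | B 1-6 | C 6-11 | D 11-16 | E 16-18 | F 18-23 | C 23-25 | D 25-26 |
Completion: A=1  B=6  C=25  D=26  E=18  F=23
Turnaround (C−A): A=1  B=6  C=25  D=26  E=18  F=23
Turnaround times: A=1, B=6, C=25, D=26, E=18, F=23
Average turnaround = (1+6+25+26+18+23) / 6 = 99/6 = 16.50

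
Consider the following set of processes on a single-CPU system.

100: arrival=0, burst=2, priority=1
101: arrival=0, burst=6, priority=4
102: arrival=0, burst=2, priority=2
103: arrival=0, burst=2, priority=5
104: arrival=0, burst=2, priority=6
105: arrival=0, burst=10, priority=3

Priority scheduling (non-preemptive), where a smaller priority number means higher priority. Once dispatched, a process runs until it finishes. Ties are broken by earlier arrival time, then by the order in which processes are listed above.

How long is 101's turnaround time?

20

Gantt: | 100 0-2 | 102 2-4 | 105 4-14 | 101 14-20 | 103 20-22 | 104 22-24 |
Completion: 100=2  101=20  102=4  103=22  104=24  105=14
Turnaround (C−A): 100=2  101=20  102=4  103=22  104=24  105=14
Turnaround(101) = completion − arrival = 20 − 0 = 20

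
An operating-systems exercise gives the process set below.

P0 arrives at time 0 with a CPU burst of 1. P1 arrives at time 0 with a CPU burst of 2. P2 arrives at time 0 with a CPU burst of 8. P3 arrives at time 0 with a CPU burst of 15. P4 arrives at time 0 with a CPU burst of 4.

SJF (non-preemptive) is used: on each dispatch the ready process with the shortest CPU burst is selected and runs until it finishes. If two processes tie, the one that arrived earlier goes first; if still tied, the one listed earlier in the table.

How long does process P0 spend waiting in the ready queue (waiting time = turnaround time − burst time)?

0

Timeline: | P0 0-1 | P1 1-3 | P4 3-7 | P2 7-15 | P3 15-30 |
Completion: P0=1  P1=3  P2=15  P3=30  P4=7
Turnaround (C−A): P0=1  P1=3  P2=15  P3=30  P4=7
Waiting(P0) = turnaround − burst = 1 − 1 = 0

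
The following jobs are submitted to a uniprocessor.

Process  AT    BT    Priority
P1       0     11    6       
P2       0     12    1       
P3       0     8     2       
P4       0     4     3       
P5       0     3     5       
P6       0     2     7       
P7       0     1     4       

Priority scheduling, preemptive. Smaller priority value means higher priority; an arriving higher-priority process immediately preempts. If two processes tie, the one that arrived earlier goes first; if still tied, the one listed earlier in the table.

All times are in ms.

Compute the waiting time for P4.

Timeline: | P2 0-12 | P3 12-20 | P4 20-24 | P7 24-25 | P5 25-28 | P1 28-39 | P6 39-41 |
Completion: P1=39  P2=12  P3=20  P4=24  P5=28  P6=41  P7=25
Waiting(P4) = turnaround − burst = 24 − 4 = 20

20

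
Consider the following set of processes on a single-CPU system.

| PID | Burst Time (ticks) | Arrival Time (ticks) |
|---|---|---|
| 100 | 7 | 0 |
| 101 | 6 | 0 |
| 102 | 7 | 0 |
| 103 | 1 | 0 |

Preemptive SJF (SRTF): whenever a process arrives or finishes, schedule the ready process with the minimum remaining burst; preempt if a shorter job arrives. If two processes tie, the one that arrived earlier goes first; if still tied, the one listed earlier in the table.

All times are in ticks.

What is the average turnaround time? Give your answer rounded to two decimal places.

Timeline: | 103 0-1 | 101 1-7 | 100 7-14 | 102 14-21 |
Completion: 100=14  101=7  102=21  103=1
Turnaround times: 100=14, 101=7, 102=21, 103=1
Average turnaround = (14+7+21+1) / 4 = 43/4 = 10.75

10.75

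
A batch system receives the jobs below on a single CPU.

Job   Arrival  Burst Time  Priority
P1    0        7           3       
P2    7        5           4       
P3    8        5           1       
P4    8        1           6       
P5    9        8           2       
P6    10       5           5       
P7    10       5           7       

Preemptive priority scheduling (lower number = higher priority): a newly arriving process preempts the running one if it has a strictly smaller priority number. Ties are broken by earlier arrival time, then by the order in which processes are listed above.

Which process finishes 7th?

P7

Gantt: | P1 0-7 | P2 7-8 | P3 8-13 | P5 13-21 | P2 21-25 | P6 25-30 | P4 30-31 | P7 31-36 |
Completion: P1=7  P2=25  P3=13  P4=31  P5=21  P6=30  P7=36
Turnaround (C−A): P1=7  P2=18  P3=5  P4=23  P5=12  P6=20  P7=26
Finish order: P1 → P3 → P5 → P2 → P6 → P4 → P7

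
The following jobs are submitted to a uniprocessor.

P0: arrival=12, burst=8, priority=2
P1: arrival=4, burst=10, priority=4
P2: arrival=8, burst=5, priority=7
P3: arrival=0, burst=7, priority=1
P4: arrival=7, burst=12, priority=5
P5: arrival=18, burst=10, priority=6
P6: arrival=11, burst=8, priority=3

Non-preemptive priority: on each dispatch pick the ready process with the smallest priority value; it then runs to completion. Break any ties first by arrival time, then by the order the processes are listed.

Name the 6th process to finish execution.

P5

Timeline: | P3 0-7 | P1 7-17 | P0 17-25 | P6 25-33 | P4 33-45 | P5 45-55 | P2 55-60 |
Completion: P0=25  P1=17  P2=60  P3=7  P4=45  P5=55  P6=33
Turnaround (C−A): P0=13  P1=13  P2=52  P3=7  P4=38  P5=37  P6=22
Finish order: P3 → P1 → P0 → P6 → P4 → P5 → P2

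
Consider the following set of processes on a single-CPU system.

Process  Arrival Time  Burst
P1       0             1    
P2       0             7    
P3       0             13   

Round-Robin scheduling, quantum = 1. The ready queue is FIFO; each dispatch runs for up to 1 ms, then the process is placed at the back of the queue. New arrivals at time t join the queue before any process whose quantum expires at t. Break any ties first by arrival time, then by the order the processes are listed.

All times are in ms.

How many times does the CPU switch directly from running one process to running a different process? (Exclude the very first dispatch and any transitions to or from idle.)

14

Schedule: | P1 0-1 | P2 1-2 | P3 2-3 | P2 3-4 | P3 4-5 | P2 5-6 | P3 6-7 | P2 7-8 | P3 8-9 | P2 9-10 | P3 10-11 | P2 11-12 | P3 12-13 | P2 13-14 | P3 14-21 |
Completion: P1=1  P2=14  P3=21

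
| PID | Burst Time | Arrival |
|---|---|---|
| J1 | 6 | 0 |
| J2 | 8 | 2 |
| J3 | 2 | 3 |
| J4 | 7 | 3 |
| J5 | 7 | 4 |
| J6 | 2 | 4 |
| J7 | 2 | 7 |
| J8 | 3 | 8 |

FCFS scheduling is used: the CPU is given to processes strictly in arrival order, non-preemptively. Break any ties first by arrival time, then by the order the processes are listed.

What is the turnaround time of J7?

27

Gantt: | J1 0-6 | J2 6-14 | J3 14-16 | J4 16-23 | J5 23-30 | J6 30-32 | J7 32-34 | J8 34-37 |
Completion: J1=6  J2=14  J3=16  J4=23  J5=30  J6=32  J7=34  J8=37
Turnaround (C−A): J1=6  J2=12  J3=13  J4=20  J5=26  J6=28  J7=27  J8=29
Turnaround(J7) = completion − arrival = 34 − 7 = 27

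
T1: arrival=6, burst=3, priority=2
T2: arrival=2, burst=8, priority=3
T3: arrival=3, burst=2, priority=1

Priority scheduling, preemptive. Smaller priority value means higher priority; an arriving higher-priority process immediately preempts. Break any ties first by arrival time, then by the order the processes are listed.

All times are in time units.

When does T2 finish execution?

15

Gantt: | idle 0-2 | T2 2-3 | T3 3-5 | T2 5-6 | T1 6-9 | T2 9-15 |
Completion: T1=9  T2=15  T3=5
Turnaround (C−A): T1=3  T2=13  T3=2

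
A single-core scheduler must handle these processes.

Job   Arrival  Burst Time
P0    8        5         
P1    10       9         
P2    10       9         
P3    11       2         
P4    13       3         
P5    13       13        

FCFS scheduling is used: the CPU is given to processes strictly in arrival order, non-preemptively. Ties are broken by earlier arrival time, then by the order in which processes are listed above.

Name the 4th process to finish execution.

Schedule: | idle 0-8 | P0 8-13 | P1 13-22 | P2 22-31 | P3 31-33 | P4 33-36 | P5 36-49 |
Completion: P0=13  P1=22  P2=31  P3=33  P4=36  P5=49
Turnaround (C−A): P0=5  P1=12  P2=21  P3=22  P4=23  P5=36
Finish order: P0 → P1 → P2 → P3 → P4 → P5

P3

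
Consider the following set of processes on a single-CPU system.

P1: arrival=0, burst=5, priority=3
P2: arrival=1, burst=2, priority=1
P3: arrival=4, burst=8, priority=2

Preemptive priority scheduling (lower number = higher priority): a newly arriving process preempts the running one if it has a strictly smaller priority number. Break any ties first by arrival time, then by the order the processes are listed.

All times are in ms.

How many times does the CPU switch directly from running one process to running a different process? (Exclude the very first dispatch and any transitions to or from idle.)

Timeline: | P1 0-1 | P2 1-3 | P1 3-4 | P3 4-12 | P1 12-15 |
Completion: P1=15  P2=3  P3=12
Turnaround (C−A): P1=15  P2=2  P3=8

4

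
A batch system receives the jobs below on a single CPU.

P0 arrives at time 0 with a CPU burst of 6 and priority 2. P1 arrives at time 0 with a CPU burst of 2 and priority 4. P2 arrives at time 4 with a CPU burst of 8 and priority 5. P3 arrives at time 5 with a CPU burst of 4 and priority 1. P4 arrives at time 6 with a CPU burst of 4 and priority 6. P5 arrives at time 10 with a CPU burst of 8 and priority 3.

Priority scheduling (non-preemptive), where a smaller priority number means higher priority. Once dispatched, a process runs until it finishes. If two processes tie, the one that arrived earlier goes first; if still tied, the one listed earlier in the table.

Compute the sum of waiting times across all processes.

Gantt: | P0 0-6 | P3 6-10 | P5 10-18 | P1 18-20 | P2 20-28 | P4 28-32 |
Completion: P0=6  P1=20  P2=28  P3=10  P4=32  P5=18
Waiting = turnaround − burst: P0=0, P1=18, P2=16, P3=1, P4=22, P5=0
Total waiting = 0 + 18 + 16 + 1 + 22 + 0 = 57

57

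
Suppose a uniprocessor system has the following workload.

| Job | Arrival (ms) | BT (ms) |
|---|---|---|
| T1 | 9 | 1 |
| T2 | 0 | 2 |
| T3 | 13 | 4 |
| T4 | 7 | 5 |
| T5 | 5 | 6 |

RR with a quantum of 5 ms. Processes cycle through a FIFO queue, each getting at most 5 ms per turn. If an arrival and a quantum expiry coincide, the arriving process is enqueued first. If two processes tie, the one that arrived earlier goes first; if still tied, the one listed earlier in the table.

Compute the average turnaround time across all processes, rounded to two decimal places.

Schedule: | T2 0-2 | idle 2-5 | T5 5-10 | T4 10-15 | T1 15-16 | T5 16-17 | T3 17-21 |
Completion: T1=16  T2=2  T3=21  T4=15  T5=17
Turnaround (C−A): T1=7  T2=2  T3=8  T4=8  T5=12
Turnaround times: T1=7, T2=2, T3=8, T4=8, T5=12
Average turnaround = (7+2+8+8+12) / 5 = 37/5 = 7.40

7.40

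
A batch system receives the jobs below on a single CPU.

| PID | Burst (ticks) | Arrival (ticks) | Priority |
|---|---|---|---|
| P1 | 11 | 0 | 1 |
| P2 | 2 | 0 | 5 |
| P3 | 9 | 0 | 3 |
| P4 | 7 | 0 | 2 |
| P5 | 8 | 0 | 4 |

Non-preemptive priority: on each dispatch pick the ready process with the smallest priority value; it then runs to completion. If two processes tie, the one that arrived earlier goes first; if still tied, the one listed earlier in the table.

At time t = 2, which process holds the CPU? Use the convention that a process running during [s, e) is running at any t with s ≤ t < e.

P1

Schedule: | P1 0-11 | P4 11-18 | P3 18-27 | P5 27-35 | P2 35-37 |
Completion: P1=11  P2=37  P3=27  P4=18  P5=35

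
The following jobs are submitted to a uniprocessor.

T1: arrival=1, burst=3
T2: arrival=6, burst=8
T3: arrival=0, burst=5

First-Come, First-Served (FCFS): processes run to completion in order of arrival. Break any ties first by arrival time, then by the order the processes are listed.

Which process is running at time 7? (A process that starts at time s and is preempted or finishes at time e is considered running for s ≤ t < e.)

T1

Schedule: | T3 0-5 | T1 5-8 | T2 8-16 |
Completion: T1=8  T2=16  T3=5
Turnaround (C−A): T1=7  T2=10  T3=5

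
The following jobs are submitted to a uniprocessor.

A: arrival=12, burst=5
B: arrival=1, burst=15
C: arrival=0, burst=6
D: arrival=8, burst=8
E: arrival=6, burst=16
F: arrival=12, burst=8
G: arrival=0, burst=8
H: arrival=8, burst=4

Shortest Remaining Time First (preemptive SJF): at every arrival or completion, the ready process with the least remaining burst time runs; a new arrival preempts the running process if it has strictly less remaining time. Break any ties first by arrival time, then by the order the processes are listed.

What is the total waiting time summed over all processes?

Timeline: | C 0-6 | G 6-8 | H 8-12 | A 12-17 | G 17-23 | D 23-31 | F 31-39 | B 39-54 | E 54-70 |
Completion: A=17  B=54  C=6  D=31  E=70  F=39  G=23  H=12
Turnaround (C−A): A=5  B=53  C=6  D=23  E=64  F=27  G=23  H=4
Waiting = turnaround − burst: A=0, B=38, C=0, D=15, E=48, F=19, G=15, H=0
Total waiting = 0 + 38 + 0 + 15 + 48 + 19 + 15 + 0 = 135

135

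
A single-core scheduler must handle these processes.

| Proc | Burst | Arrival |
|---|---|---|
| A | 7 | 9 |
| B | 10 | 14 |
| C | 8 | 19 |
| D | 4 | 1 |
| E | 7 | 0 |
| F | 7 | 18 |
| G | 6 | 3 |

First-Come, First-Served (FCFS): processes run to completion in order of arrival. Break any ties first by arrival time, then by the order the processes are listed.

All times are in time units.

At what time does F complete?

41

Schedule: | E 0-7 | D 7-11 | G 11-17 | A 17-24 | B 24-34 | F 34-41 | C 41-49 |
Completion: A=24  B=34  C=49  D=11  E=7  F=41  G=17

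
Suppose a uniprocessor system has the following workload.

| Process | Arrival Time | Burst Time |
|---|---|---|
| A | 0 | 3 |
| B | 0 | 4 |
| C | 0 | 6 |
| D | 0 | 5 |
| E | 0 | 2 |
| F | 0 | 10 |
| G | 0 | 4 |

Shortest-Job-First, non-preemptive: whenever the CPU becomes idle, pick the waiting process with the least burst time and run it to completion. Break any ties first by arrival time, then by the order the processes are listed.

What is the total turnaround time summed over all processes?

105

Timeline: | E 0-2 | A 2-5 | B 5-9 | G 9-13 | D 13-18 | C 18-24 | F 24-34 |
Completion: A=5  B=9  C=24  D=18  E=2  F=34  G=13
Turnaround = completion − arrival: A=5, B=9, C=24, D=18, E=2, F=34, G=13
Total turnaround = 5 + 9 + 24 + 18 + 2 + 34 + 13 = 105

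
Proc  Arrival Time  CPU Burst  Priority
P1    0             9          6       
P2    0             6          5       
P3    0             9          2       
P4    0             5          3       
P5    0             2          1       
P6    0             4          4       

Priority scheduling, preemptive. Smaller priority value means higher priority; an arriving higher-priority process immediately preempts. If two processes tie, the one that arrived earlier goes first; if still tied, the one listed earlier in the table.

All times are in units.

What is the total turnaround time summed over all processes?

110

Schedule: | P5 0-2 | P3 2-11 | P4 11-16 | P6 16-20 | P2 20-26 | P1 26-35 |
Completion: P1=35  P2=26  P3=11  P4=16  P5=2  P6=20
Turnaround (C−A): P1=35  P2=26  P3=11  P4=16  P5=2  P6=20
Turnaround = completion − arrival: P1=35, P2=26, P3=11, P4=16, P5=2, P6=20
Total turnaround = 35 + 26 + 11 + 16 + 2 + 20 = 110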